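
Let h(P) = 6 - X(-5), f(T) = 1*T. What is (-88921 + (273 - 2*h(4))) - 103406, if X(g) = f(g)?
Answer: -192076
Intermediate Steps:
f(T) = T
X(g) = g
h(P) = 11 (h(P) = 6 - 1*(-5) = 6 + 5 = 11)
(-88921 + (273 - 2*h(4))) - 103406 = (-88921 + (273 - 2*11)) - 103406 = (-88921 + (273 - 22)) - 103406 = (-88921 + 251) - 103406 = -88670 - 103406 = -192076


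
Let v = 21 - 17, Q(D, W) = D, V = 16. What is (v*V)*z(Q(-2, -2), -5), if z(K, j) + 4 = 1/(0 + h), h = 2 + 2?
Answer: -240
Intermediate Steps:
h = 4
z(K, j) = -15/4 (z(K, j) = -4 + 1/(0 + 4) = -4 + 1/4 = -15/4)
v = 4
(v*V)*z(Q(-2, -2), -5) = (4*16)*(-15/4) = 64*(-15/4) = -240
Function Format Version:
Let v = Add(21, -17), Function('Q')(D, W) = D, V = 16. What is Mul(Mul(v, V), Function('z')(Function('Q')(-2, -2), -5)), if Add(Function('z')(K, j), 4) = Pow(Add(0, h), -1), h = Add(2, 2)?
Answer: -240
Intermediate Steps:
h = 4
Function('z')(K, j) = Rational(-15, 4) (Function('z')(K, j) = Add(-4, Pow(Add(0, 4), -1)) = Add(-4, Pow(4, -1)) = Add(-4, Rational(1, 4)) = Rational(-15, 4))
v = 4
Mul(Mul(v, V), Function('z')(Function('Q')(-2, -2), -5)) = Mul(Mul(4, 16), Rational(-15, 4)) = Mul(64, Rational(-15, 4)) = -240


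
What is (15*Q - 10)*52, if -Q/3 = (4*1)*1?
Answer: -9880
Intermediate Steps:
Q = -12 (Q = -3*4*1 = -12 ≈ -12.000)
(15*Q - 10)*52 = (15*(-12) - 10)*52 = (-180 - 10)*52 = -190*52 = -9880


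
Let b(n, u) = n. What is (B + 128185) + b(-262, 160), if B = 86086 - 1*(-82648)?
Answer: 296657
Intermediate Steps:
B = 168734 (B = 86086 + 82648 = 168734)
(B + 128185) + b(-262, 160) = (168734 + 128185) - 262 = 296919 - 262 = 296657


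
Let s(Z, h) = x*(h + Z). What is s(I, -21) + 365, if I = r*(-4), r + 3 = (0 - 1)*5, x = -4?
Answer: 321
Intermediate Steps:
r = -8 (r = -3 + (0 - 1)*5 = -3 - 1*5 = -3 - 5 = -8)
I = 32 (I = -8*(-4) = 32)
s(Z, h) = -4*Z - 4*h (s(Z, h) = -4*(h + Z) = -4*(Z + h) = -4*Z - 4*h)
s(I, -21) + 365 = (-4*32 - 4*(-21)) + 365 = (-128 + 84) + 365 = -44 + 365 = 321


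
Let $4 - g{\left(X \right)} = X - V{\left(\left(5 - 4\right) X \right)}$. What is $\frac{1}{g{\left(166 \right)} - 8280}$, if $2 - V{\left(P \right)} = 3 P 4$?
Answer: $- \frac{1}{10432} \approx -9.5859 \cdot 10^{-5}$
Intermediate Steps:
$V{\left(P \right)} = 2 - 12 P$ ($V{\left(P \right)} = 2 - 3 P 4 = 2 - 12 P$)
$g{\left(X \right)} = 6 - 13 X$ ($g{\left(X \right)} = 4 - \left(X - \left(2 - 12 \left(5 - 4\right) X\right)\right) = 4 - \left(X - \left(2 - 12 \cdot 1 X\right)\right) = 4 - \left(X - \left(2 - 12 X\right)\right) = 4 - \left(X + \left(-2 + 12 X\right)\right) = 4 - \left(-2 + 13 X\right) = 6 - 13 X$)
$\frac{1}{g{\left(166 \right)} - 8280} = \frac{1}{\left(6 - 2158\right) - 8280} = \frac{1}{-2152 - 8280} = \frac{1}{-10432} = - \frac{1}{10432}$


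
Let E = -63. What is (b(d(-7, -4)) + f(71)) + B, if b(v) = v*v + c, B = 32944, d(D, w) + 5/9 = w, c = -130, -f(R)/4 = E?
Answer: 2680027/81 ≈ 33087.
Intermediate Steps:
f(R) = 252 (f(R) = -4*(-63) = 252)
d(D, w) = -5/9 + w
b(v) = -130 + v**2 (b(v) = v*v - 130 = v**2 - 130 = -130 + v**2)
(b(d(-7, -4)) + f(71)) + B = ((-130 + (-5/9 - 4)**2) + 252) + 32944 = ((-130 + (-41/9)**2) + 252) + 32944 = ((-130 + 1681/81) + 252) + 32944 = (-8849/81 + 252) + 32944 = 11563/81 + 32944 = 2680027/81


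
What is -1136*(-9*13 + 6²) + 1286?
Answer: 93302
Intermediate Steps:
-1136*(-9*13 + 6²) + 1286 = -1136*(-117 + 36) + 1286 = -1136*(-81) + 1286 = 92016 + 1286 = 93302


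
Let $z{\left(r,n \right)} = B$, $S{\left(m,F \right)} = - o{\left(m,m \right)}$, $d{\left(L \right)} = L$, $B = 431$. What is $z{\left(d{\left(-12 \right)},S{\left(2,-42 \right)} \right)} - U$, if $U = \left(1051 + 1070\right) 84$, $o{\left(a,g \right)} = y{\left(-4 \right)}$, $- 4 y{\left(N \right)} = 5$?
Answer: $-177733$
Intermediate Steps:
$y{\left(N \right)} = - \frac{5}{4}$ ($y{\left(N \right)} = \left(- \frac{1}{4}\right) 5 = - \frac{5}{4}$)
$o{\left(a,g \right)} = - \frac{5}{4}$
$S{\left(m,F \right)} = \frac{5}{4}$ ($S{\left(m,F \right)} = \left(-1\right) \left(- \frac{5}{4}\right) = \frac{5}{4}$)
$U = 178164$ ($U = 2121 \cdot 84 = 178164$)
$z{\left(r,n \right)} = 431$
$z{\left(d{\left(-12 \right)},S{\left(2,-42 \right)} \right)} - U = 431 - 178164 = -177733$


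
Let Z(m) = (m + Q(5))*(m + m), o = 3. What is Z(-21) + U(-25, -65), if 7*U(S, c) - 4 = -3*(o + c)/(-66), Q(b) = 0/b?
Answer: 67927/77 ≈ 882.17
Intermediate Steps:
Q(b) = 0
U(S, c) = 13/22 + c/154 (U(S, c) = 4/7 + (-3*(3 + c)/(-66))/7 = 4/7 + ((-9 - 3*c)*(-1/66))/7 = 4/7 + (3/22 + c/22)/7 = 4/7 + (3/154 + c/154) = 13/22 + c/154)
Z(m) = 2*m² (Z(m) = (m + 0)*(m + m) = m*(2*m) = 2*m²)
Z(-21) + U(-25, -65) = 2*(-21)² + (13/22 + (1/154)*(-65)) = 2*441 + (13/22 - 65/154) = 882 + 13/77 = 67927/77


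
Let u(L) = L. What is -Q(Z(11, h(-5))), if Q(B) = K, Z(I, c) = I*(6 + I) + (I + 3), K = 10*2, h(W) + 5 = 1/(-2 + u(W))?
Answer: -20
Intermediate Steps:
h(W) = -5 + 1/(-2 + W)
K = 20
Z(I, c) = 3 + I + I*(6 + I) (Z(I, c) = I*(6 + I) + (3 + I) = 3 + I + I*(6 + I))
Q(B) = 20
-Q(Z(11, h(-5))) = -1*20 = -20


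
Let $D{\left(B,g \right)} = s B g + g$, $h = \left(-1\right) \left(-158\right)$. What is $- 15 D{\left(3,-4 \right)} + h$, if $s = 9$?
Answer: $1838$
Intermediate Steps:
$h = 158$
$D{\left(B,g \right)} = g + 9 B g$ ($D{\left(B,g \right)} = 9 B g + g = g + 9 B g$)
$- 15 D{\left(3,-4 \right)} + h = - 15 \left(- 4 \left(1 + 9 \cdot 3\right)\right) + 158 = - 15 \left(- 4 \left(1 + 27\right)\right) + 158 = - 15 \left(\left(-4\right) 28\right) + 158 = \left(-15\right) \left(-112\right) + 158 = 1680 + 158 = 1838$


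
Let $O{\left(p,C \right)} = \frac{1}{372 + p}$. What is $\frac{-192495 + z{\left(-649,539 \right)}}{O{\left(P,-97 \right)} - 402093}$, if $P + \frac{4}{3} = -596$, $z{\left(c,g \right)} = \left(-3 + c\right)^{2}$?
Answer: $- \frac{157243684}{271814871} \approx -0.5785$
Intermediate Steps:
$P = - \frac{1792}{3}$ ($P = - \frac{4}{3} - 596 = - \frac{1792}{3} \approx -597.33$)
$\frac{-192495 + z{\left(-649,539 \right)}}{O{\left(P,-97 \right)} - 402093} = \frac{-192495 + \left(-3 - 649\right)^{2}}{\frac{1}{372 - \frac{1792}{3}} - 402093} = \frac{-192495 + \left(-652\right)^{2}}{\frac{1}{- \frac{676}{3}} - 402093} = \frac{-192495 + 425104}{- \frac{3}{676} - 402093} = \frac{232609}{- \frac{271814871}{676}} = 232609 \left(- \frac{676}{271814871}\right) = - \frac{157243684}{271814871}$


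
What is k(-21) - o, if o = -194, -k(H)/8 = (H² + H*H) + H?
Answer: -6694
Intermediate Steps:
k(H) = -16*H² - 8*H (k(H) = -8*((H² + H*H) + H) = -8*((H² + H²) + H) = -8*(2*H² + H) = -8*(H + 2*H²) = -16*H² - 8*H)
k(-21) - o = -8*(-21)*(1 + 2*(-21)) - 1*(-194) = -8*(-21)*(1 - 42) + 194 = -8*(-21)*(-41) + 194 = -6888 + 194 = -6694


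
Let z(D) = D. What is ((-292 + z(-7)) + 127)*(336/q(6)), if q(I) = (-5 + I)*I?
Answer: -9632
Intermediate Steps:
q(I) = I*(-5 + I)
((-292 + z(-7)) + 127)*(336/q(6)) = ((-292 - 7) + 127)*(336/((6*(-5 + 6)))) = (-299 + 127)*(336/((6*1))) = -57792/6 = -172*56 = -9632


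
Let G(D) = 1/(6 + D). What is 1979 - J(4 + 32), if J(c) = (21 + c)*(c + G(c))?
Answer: -1041/14 ≈ -74.357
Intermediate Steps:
J(c) = (21 + c)*(c + 1/(6 + c))
1979 - J(4 + 32) = 1979 - (21 + (4 + 32) + (4 + 32)*(6 + (4 + 32))*(21 + (4 + 32)))/(6 + (4 + 32)) = 1979 - (21 + 36 + 36*(6 + 36)*(21 + 36))/(6 + 36) = 1979 - (21 + 36 + 36*42*57)/42 = 1979 - (21 + 36 + 86184)/42 = 1979 - 86241/42 = 1979 - 1*28747/14 = 1979 - 28747/14 = -1041/14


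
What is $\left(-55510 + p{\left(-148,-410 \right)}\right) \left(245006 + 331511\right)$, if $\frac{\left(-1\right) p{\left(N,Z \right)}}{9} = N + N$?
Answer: $-30466617382$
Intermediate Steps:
$p{\left(N,Z \right)} = - 18 N$ ($p{\left(N,Z \right)} = - 9 \left(N + N\right) = - 9 \cdot 2 N = - 18 N$)
$\left(-55510 + p{\left(-148,-410 \right)}\right) \left(245006 + 331511\right) = \left(-55510 - -2664\right) \left(245006 + 331511\right) = \left(-55510 + 2664\right) 576517 = \left(-52846\right) 576517 = -30466617382$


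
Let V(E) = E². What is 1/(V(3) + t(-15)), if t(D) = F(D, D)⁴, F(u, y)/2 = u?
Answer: 1/810009 ≈ 1.2346e-6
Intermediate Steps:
F(u, y) = 2*u
t(D) = 16*D⁴ (t(D) = (2*D)⁴ = 16*D⁴)
1/(V(3) + t(-15)) = 1/(3² + 16*(-15)⁴) = 1/(9 + 16*50625) = 1/(9 + 810000) = 1/810009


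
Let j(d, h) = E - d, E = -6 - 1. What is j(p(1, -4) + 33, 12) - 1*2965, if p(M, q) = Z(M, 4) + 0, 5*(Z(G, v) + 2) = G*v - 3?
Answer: -15016/5 ≈ -3003.2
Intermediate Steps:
E = -7
Z(G, v) = -13/5 + G*v/5 (Z(G, v) = -2 + (G*v - 3)/5 = -2 + (-3 + G*v)/5 = -2 + (-⅗ + G*v/5) = -13/5 + G*v/5)
p(M, q) = -13/5 + 4*M/5 (p(M, q) = (-13/5 + (⅕)*M*4) + 0 = (-13/5 + 4*M/5) + 0 = -13/5 + 4*M/5)
j(d, h) = -7 - d
j(p(1, -4) + 33, 12) - 1*2965 = (-7 - ((-13/5 + (⅘)*1) + 33)) - 1*2965 = (-7 - ((-13/5 + ⅘) + 33)) - 2965 = (-7 - (-9/5 + 33)) - 2965 = (-7 - 1*156/5) - 2965 = (-7 - 156/5) - 2965 = -191/5 - 2965 = -15016/5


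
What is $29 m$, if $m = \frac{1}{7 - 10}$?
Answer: $- \frac{29}{3} \approx -9.6667$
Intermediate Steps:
$m = - \frac{1}{3}$ ($m = \frac{1}{-3} = - \frac{1}{3} \approx -0.33333$)
$29 m = 29 \left(- \frac{1}{3}\right) = - \frac{29}{3}$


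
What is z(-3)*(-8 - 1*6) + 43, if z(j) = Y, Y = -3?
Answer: 85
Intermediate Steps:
z(j) = -3
z(-3)*(-8 - 1*6) + 43 = -3*(-8 - 1*6) + 43 = -3*(-8 - 6) + 43 = -3*(-14) + 43 = 42 + 43 = 85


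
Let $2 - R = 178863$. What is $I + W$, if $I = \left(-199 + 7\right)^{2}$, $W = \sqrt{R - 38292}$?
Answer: $36864 + i \sqrt{217153} \approx 36864.0 + 466.0 i$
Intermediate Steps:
$R = -178861$ ($R = 2 - 178863 = -178861$)
$W = i \sqrt{217153}$ ($W = \sqrt{-178861 - 38292} = \sqrt{-217153} = i \sqrt{217153} \approx 466.0 i$)
$I = 36864$ ($I = \left(-192\right)^{2} = 36864$)
$I + W = 36864 + i \sqrt{217153}$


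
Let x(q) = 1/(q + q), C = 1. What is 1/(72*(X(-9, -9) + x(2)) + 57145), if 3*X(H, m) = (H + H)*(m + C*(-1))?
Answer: 1/61483 ≈ 1.6265e-5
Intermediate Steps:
x(q) = 1/(2*q)
X(H, m) = 2*H*(-1 + m)/3 (X(H, m) = ((H + H)*(m + 1*(-1)))/3 = ((2*H)*(m - 1))/3 = ((2*H)*(-1 + m))/3 = (2*H*(-1 + m))/3 = 2*H*(-1 + m)/3)
1/(72*(X(-9, -9) + x(2)) + 57145) = 1/(72*((⅔)*(-9)*(-1 - 9) + (½)/2) + 57145) = 1/(72*((⅔)*(-9)*(-10) + (½)*(½)) + 57145) = 1/(72*(60 + ¼) + 57145) = 1/(72*(241/4) + 57145) = 1/(4338 + 57145) = 1/61483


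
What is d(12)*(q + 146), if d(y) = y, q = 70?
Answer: 2592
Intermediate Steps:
d(12)*(q + 146) = 12*(70 + 146) = 12*216 = 2592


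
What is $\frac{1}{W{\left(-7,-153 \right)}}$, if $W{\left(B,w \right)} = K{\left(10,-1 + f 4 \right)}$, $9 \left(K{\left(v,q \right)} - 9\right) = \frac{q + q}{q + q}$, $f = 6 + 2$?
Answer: $\frac{9}{82} \approx 0.10976$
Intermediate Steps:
$f = 8$
$K{\left(v,q \right)} = \frac{82}{9}$ ($K{\left(v,q \right)} = 9 + \frac{\left(q + q\right) \frac{1}{q + q}}{9} = 9 + \frac{2 q \frac{1}{2 q}}{9} = 9 + \frac{1}{9} \cdot 1 = 9 + \frac{1}{9} = \frac{82}{9}$)
$W{\left(B,w \right)} = \frac{82}{9}$
$\frac{1}{W{\left(-7,-153 \right)}} = \frac{1}{\frac{82}{9}} = \frac{9}{82}$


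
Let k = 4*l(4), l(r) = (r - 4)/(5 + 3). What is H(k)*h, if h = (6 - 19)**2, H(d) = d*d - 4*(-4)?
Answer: 2704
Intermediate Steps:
l(r) = -1/2 + r/8 (l(r) = (-4 + r)/8 = (-4 + r)*(1/8) = -1/2 + r/8)
k = 0 (k = 4*(-1/2 + (1/8)*4) = 4*(-1/2 + 1/2) = 4*0 = 0)
H(d) = 16 + d**2 (H(d) = d**2 + 16 = 16 + d**2)
h = 169 (h = (-13)**2 = 169)
H(k)*h = (16 + 0**2)*169 = (16 + 0)*169 = 16*169 = 2704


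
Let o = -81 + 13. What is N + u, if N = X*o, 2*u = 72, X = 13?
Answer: -848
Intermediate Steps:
o = -68
u = 36 (u = (1/2)*72 = 36)
N = -884 (N = 13*(-68) = -884)
N + u = -884 + 36 = -848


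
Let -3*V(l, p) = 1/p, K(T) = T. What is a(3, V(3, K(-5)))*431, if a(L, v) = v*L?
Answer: 431/5 ≈ 86.200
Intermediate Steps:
V(l, p) = -1/(3*p)
a(L, v) = L*v
a(3, V(3, K(-5)))*431 = (3*(-⅓/(-5)))*431 = (3*(-⅓*(-⅕)))*431 = (3*(1/15))*431 = (⅕)*431 = 431/5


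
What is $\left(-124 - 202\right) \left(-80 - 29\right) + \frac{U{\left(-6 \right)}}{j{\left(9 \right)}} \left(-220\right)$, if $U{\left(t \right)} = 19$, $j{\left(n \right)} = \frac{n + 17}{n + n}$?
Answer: $\frac{424322}{13} \approx 32640.0$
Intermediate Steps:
$j{\left(n \right)} = \frac{17 + n}{2 n}$
$\left(-124 - 202\right) \left(-80 - 29\right) + \frac{U{\left(-6 \right)}}{j{\left(9 \right)}} \left(-220\right) = \left(-124 - 202\right) \left(-80 - 29\right) + \frac{19}{\frac{1}{2} \cdot \frac{1}{9} \left(17 + 9\right)} \left(-220\right) = \left(-326\right) \left(-109\right) + \frac{19}{\frac{1}{2} \cdot \frac{1}{9} \cdot 26} \left(-220\right) = 35534 + \frac{19}{\frac{13}{9}} \left(-220\right) = 35534 + 19 \cdot \frac{9}{13} \left(-220\right) = 35534 + \frac{171}{13} \left(-220\right) = 35534 - \frac{37620}{13} = \frac{424322}{13}$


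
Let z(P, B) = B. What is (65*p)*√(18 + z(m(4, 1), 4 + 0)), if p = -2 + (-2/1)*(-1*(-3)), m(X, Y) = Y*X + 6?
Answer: -520*√22 ≈ -2439.0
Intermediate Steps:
m(X, Y) = 6 + X*Y (m(X, Y) = X*Y + 6 = 6 + X*Y)
p = -8 (p = -2 - 2*1*3 = -2 - 2*3 = -2 - 6 = -8)
(65*p)*√(18 + z(m(4, 1), 4 + 0)) = (65*(-8))*√(18 + (4 + 0)) = -520*√(18 + 4) = -520*√22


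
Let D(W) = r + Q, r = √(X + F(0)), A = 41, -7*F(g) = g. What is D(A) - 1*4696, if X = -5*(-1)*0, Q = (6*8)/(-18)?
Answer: -14096/3 ≈ -4698.7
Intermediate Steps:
F(g) = -g/7
Q = -8/3 (Q = 48*(-1/18) = -8/3 ≈ -2.6667)
X = 0 (X = 5*0 = 0)
r = 0 (r = √(0 - ⅐*0) = √(0 + 0) = √0 = 0)
D(W) = -8/3 (D(W) = 0 - 8/3 = -8/3)
D(A) - 1*4696 = -8/3 - 1*4696 = -8/3 - 4696 = -14096/3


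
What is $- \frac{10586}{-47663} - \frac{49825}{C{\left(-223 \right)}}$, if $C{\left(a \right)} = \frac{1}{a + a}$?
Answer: $\frac{1059164813436}{47663} \approx 2.2222 \cdot 10^{7}$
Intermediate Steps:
$C{\left(a \right)} = \frac{1}{2 a}$
$- \frac{10586}{-47663} - \frac{49825}{C{\left(-223 \right)}} = - \frac{10586}{-47663} - \frac{49825}{\frac{1}{2} \frac{1}{-223}} = \left(-10586\right) \left(- \frac{1}{47663}\right) - \frac{49825}{\frac{1}{2} \left(- \frac{1}{223}\right)} = \frac{10586}{47663} - \frac{49825}{- \frac{1}{446}} = \frac{10586}{47663} - -22221950 = \frac{10586}{47663} + 22221950 = \frac{1059164813436}{47663}$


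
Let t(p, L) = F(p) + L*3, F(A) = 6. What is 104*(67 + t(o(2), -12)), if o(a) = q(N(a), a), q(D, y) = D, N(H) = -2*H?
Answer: 3848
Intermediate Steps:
o(a) = -2*a
t(p, L) = 6 + 3*L (t(p, L) = 6 + L*3 = 6 + 3*L)
104*(67 + t(o(2), -12)) = 104*(67 + (6 + 3*(-12))) = 104*(67 + (6 - 36)) = 104*(67 - 30) = 104*37 = 3848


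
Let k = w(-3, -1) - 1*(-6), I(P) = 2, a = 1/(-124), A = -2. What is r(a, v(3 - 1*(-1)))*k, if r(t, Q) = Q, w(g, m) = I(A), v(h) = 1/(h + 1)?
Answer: 8/5 ≈ 1.6000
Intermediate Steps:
v(h) = 1/(1 + h)
a = -1/124 ≈ -0.0080645
w(g, m) = 2
k = 8 (k = 2 - 1*(-6) = 2 + 6 = 8)
r(a, v(3 - 1*(-1)))*k = 8/(1 + (3 - 1*(-1))) = 8/(1 + (3 + 1)) = 8/(1 + 4) = 8/5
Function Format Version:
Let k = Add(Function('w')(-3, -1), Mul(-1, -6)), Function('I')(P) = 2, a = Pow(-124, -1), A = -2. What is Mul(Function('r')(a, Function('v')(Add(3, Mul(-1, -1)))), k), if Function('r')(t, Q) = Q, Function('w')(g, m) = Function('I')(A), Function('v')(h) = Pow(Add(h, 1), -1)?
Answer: Rational(8, 5) ≈ 1.6000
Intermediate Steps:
Function('v')(h) = Pow(Add(1, h), -1)
a = Rational(-1, 124) ≈ -0.0080645
Function('w')(g, m) = 2
k = 8 (k = Add(2, Mul(-1, -6)) = Add(2, 6) = 8)
Mul(Function('r')(a, Function('v')(Add(3, Mul(-1, -1)))), k) = Mul(Pow(Add(1, Add(3, Mul(-1, -1))), -1), 8) = Mul(Pow(Add(1, Add(3, 1)), -1), 8) = Mul(Pow(Add(1, 4), -1), 8) = Mul(Pow(5, -1), 8) = Mul(Rational(1, 5), 8) = Rational(8, 5)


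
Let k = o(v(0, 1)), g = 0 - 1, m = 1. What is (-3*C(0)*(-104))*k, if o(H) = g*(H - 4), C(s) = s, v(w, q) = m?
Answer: 0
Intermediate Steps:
v(w, q) = 1
g = -1
o(H) = 4 - H (o(H) = -(H - 4) = -(-4 + H) = 4 - H)
k = 3 (k = 4 - 1*1 = 4 - 1 = 3)
(-3*C(0)*(-104))*k = (-3*0*(-104))*3 = (0*(-104))*3 = 0*3 = 0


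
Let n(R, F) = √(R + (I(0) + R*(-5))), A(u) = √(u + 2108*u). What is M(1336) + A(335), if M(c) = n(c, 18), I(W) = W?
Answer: √706515 + 4*I*√334 ≈ 840.54 + 73.103*I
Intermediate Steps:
A(u) = √2109*√u (A(u) = √(2109*u) = √2109*√u)
n(R, F) = 2*√(-R) (n(R, F) = √(R + (0 + R*(-5))) = √(R + (0 - 5*R)) = √(R - 5*R) = √(-4*R) = 2*√(-R))
M(c) = 2*√(-c)
M(1336) + A(335) = 2*√(-1*1336) + √2109*√335 = 2*√(-1336) + √706515 = 2*(2*I*√334) + √706515 = 4*I*√334 + √706515 = √706515 + 4*I*√334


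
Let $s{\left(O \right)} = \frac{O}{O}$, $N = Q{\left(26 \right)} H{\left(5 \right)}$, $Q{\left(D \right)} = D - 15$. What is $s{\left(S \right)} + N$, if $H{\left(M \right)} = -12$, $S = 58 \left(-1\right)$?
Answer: $-131$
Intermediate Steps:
$S = -58$
$Q{\left(D \right)} = -15 + D$
$N = -132$ ($N = \left(-15 + 26\right) \left(-12\right) = 11 \left(-12\right) = -132$)
$s{\left(O \right)} = 1$
$s{\left(S \right)} + N = 1 - 132 = -131$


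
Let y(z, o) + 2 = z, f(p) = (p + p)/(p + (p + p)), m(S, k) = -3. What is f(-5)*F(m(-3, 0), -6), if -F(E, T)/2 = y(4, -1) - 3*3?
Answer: 28/3 ≈ 9.3333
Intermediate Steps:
f(p) = ⅔ (f(p) = (2*p)/(p + 2*p) = (2*p)/((3*p)) = (2*p)*(1/(3*p)) = ⅔)
y(z, o) = -2 + z
F(E, T) = 14 (F(E, T) = -2*((-2 + 4) - 3*3) = -2*(2 - 9) = -2*(-7) = 14)
f(-5)*F(m(-3, 0), -6) = (⅔)*14 = 28/3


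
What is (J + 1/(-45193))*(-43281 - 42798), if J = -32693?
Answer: 127181270585250/45193 ≈ 2.8142e+9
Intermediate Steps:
(J + 1/(-45193))*(-43281 - 42798) = (-32693 + 1/(-45193))*(-43281 - 42798) = (-32693 - 1/45193)*(-86079) = -1477494750/45193*(-86079) = 127181270585250/45193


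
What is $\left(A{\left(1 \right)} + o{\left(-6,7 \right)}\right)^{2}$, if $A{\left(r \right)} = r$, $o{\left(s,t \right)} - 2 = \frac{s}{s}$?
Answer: $16$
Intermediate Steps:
$o{\left(s,t \right)} = 3$ ($o{\left(s,t \right)} = 2 + \frac{s}{s} = 2 + 1 = 3$)
$\left(A{\left(1 \right)} + o{\left(-6,7 \right)}\right)^{2} = \left(1 + 3\right)^{2} = 4^{2} = 16$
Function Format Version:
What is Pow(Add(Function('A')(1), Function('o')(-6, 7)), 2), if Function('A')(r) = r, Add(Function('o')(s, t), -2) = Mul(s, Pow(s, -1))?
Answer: 16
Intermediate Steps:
Function('o')(s, t) = 3 (Function('o')(s, t) = Add(2, Mul(s, Pow(s, -1))) = Add(2, 1) = 3)
Pow(Add(Function('A')(1), Function('o')(-6, 7)), 2) = Pow(Add(1, 3), 2) = Pow(4, 2) = 16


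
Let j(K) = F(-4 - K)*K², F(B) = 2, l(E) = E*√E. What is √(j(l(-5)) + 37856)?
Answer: √37606 ≈ 193.92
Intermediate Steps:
l(E) = E^(3/2)
j(K) = 2*K²
√(j(l(-5)) + 37856) = √(2*((-5)^(3/2))² + 37856) = √(2*(-5*I*√5)² + 37856) = √(2*(-125) + 37856) = √(-250 + 37856) = √37606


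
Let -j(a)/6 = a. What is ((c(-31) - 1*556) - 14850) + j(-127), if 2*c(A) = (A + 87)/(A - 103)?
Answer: -981162/67 ≈ -14644.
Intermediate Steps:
j(a) = -6*a
c(A) = (87 + A)/(2*(-103 + A)) (c(A) = ((A + 87)/(A - 103))/2 = ((87 + A)/(-103 + A))/2 = (87 + A)/(2*(-103 + A)))
((c(-31) - 1*556) - 14850) + j(-127) = (((87 - 31)/(2*(-103 - 31)) - 1*556) - 14850) - 6*(-127) = (((½)*56/(-134) - 556) - 14850) + 762 = (((½)*(-1/134)*56 - 556) - 14850) + 762 = ((-14/67 - 556) - 14850) + 762 = (-37266/67 - 14850) + 762 = -1032216/67 + 762 = -981162/67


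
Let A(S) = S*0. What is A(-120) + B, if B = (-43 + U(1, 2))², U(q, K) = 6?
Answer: 1369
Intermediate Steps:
A(S) = 0
B = 1369 (B = (-43 + 6)² = (-37)² = 1369)
A(-120) + B = 0 + 1369 = 1369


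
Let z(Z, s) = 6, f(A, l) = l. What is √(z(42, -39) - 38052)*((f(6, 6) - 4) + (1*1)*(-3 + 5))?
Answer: 4*I*√38046 ≈ 780.21*I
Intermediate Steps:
√(z(42, -39) - 38052)*((f(6, 6) - 4) + (1*1)*(-3 + 5)) = √(6 - 38052)*((6 - 4) + (1*1)*(-3 + 5)) = √(-38046)*(2 + 1*2) = (I*√38046)*(2 + 2) = (I*√38046)*4 = 4*I*√38046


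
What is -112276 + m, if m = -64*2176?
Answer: -251540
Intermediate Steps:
m = -139264
-112276 + m = -112276 - 139264 = -251540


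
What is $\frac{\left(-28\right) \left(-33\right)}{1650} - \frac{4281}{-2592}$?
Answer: $\frac{47771}{21600} \approx 2.2116$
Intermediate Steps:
$\frac{\left(-28\right) \left(-33\right)}{1650} - \frac{4281}{-2592} = 924 \cdot \frac{1}{1650} - - \frac{1427}{864} = \frac{14}{25} + \frac{1427}{864} = \frac{47771}{21600}$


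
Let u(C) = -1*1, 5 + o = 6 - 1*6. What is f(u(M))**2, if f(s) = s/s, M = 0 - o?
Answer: 1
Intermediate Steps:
o = -5 (o = -5 + (6 - 1*6) = -5 + (6 - 6) = -5 + 0 = -5)
M = 5 (M = 0 - 1*(-5) = 0 + 5 = 5)
u(C) = -1
f(s) = 1
f(u(M))**2 = 1**2 = 1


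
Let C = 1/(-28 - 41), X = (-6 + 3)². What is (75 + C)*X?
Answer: 15522/23 ≈ 674.87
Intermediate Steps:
X = 9 (X = (-3)² = 9)
C = -1/69 (C = 1/(-69) = -1/69 ≈ -0.014493)
(75 + C)*X = (75 - 1/69)*9 = (5174/69)*9 = 15522/23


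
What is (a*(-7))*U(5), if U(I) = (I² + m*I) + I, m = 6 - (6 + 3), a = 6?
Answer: -630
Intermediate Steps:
m = -3 (m = 6 - 1*9 = 6 - 9 = -3)
U(I) = I² - 2*I (U(I) = (I² - 3*I) + I = I² - 2*I)
(a*(-7))*U(5) = (6*(-7))*(5*(-2 + 5)) = -210*3 = -42*15 = -630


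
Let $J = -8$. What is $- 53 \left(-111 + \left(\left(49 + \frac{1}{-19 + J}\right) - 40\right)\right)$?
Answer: $\frac{146015}{27} \approx 5408.0$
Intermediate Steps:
$- 53 \left(-111 + \left(\left(49 + \frac{1}{-19 + J}\right) - 40\right)\right) = - 53 \left(-111 - \left(-9 - \frac{1}{-19 - 8}\right)\right) = - 53 \left(-111 - \left(-9 + \frac{1}{27}\right)\right) = - 53 \left(-111 + \left(\left(49 - \frac{1}{27}\right) - 40\right)\right) = - 53 \left(-111 + \left(\frac{1322}{27} - 40\right)\right) = - 53 \left(-111 + \frac{242}{27}\right) = \left(-53\right) \left(- \frac{2755}{27}\right) = \frac{146015}{27}$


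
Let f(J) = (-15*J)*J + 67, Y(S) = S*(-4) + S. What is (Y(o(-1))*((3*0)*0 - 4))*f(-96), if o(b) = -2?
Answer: 3316152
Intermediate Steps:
Y(S) = -3*S (Y(S) = -4*S + S = -3*S)
f(J) = 67 - 15*J**2 (f(J) = -15*J**2 + 67 = 67 - 15*J**2)
(Y(o(-1))*((3*0)*0 - 4))*f(-96) = ((-3*(-2))*((3*0)*0 - 4))*(67 - 15*(-96)**2) = (6*(0*0 - 4))*(67 - 15*9216) = (6*(0 - 4))*(67 - 138240) = (6*(-4))*(-138173) = -24*(-138173) = 3316152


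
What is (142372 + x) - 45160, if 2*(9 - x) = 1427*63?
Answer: 104541/2 ≈ 52271.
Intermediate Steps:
x = -89883/2 (x = 9 - 1427*63/2 = 9 - ½*89901 = 9 - 89901/2 = -89883/2 ≈ -44942.)
(142372 + x) - 45160 = (142372 - 89883/2) - 45160 = 194861/2 - 45160 = 104541/2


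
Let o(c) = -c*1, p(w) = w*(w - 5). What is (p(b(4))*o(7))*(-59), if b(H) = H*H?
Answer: 72688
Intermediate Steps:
b(H) = H**2
p(w) = w*(-5 + w)
o(c) = -c
(p(b(4))*o(7))*(-59) = ((4**2*(-5 + 4**2))*(-1*7))*(-59) = ((16*(-5 + 16))*(-7))*(-59) = ((16*11)*(-7))*(-59) = (176*(-7))*(-59) = -1232*(-59) = 72688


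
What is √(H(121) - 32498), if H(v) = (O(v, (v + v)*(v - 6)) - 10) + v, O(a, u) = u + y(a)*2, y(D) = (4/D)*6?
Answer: 3*I*√61261/11 ≈ 67.503*I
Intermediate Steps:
y(D) = 24/D
O(a, u) = u + 48/a (O(a, u) = u + (24/a)*2 = u + 48/a)
H(v) = -10 + v + 48/v + 2*v*(-6 + v) (H(v) = (((v + v)*(v - 6) + 48/v) - 10) + v = (((2*v)*(-6 + v) + 48/v) - 10) + v = ((2*v*(-6 + v) + 48/v) - 10) + v = ((48/v + 2*v*(-6 + v)) - 10) + v = (-10 + 48/v + 2*v*(-6 + v)) + v = -10 + v + 48/v + 2*v*(-6 + v))
√(H(121) - 32498) = √((-10 - 11*121 + 2*121² + 48/121) - 32498) = √((-10 - 1331 + 2*14641 + 48*(1/121)) - 32498) = √((-10 - 1331 + 29282 + 48/121) - 32498) = √(3380909/121 - 32498) = √(-551349/121) = 3*I*√61261/11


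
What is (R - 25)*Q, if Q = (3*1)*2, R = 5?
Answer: -120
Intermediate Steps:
Q = 6 (Q = 3*2 = 6)
(R - 25)*Q = (5 - 25)*6 = -20*6 = -120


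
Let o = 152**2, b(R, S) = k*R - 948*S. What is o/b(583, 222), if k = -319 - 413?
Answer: -5776/159303 ≈ -0.036258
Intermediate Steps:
k = -732
b(R, S) = -948*S - 732*R (b(R, S) = -732*R - 948*S = -948*S - 732*R)
o = 23104
o/b(583, 222) = 23104/(-948*222 - 732*583) = 23104/(-210456 - 426756) = 23104/(-637212) = 23104*(-1/637212) = -5776/159303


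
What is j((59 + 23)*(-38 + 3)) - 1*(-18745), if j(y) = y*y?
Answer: 8255645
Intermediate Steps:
j(y) = y²
j((59 + 23)*(-38 + 3)) - 1*(-18745) = ((59 + 23)*(-38 + 3))² - 1*(-18745) = (82*(-35))² + 18745 = (-2870)² + 18745 = 8236900 + 18745 = 8255645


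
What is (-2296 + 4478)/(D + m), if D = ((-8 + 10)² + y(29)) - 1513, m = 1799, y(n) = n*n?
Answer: 2182/1131 ≈ 1.9293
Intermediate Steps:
y(n) = n²
D = -668 (D = ((-8 + 10)² + 29²) - 1513 = (2² + 841) - 1513 = (4 + 841) - 1513 = 845 - 1513 = -668)
(-2296 + 4478)/(D + m) = (-2296 + 4478)/(-668 + 1799) = 2182/1131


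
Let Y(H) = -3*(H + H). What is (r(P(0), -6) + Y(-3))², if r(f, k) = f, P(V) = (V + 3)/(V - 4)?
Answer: 4761/16 ≈ 297.56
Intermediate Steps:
P(V) = (3 + V)/(-4 + V)
Y(H) = -6*H
(r(P(0), -6) + Y(-3))² = ((3 + 0)/(-4 + 0) - 6*(-3))² = (3/(-4) + 18)² = (-¼*3 + 18)² = (-¾ + 18)² = (69/4)² = 4761/16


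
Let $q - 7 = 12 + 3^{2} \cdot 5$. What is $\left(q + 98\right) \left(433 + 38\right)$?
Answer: $76302$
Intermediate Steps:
$q = 64$ ($q = 7 + \left(12 + 3^{2} \cdot 5\right) = 7 + \left(12 + 9 \cdot 5\right) = 7 + \left(12 + 45\right) = 7 + 57 = 64$)
$\left(q + 98\right) \left(433 + 38\right) = \left(64 + 98\right) \left(433 + 38\right) = 162 \cdot 471 = 76302$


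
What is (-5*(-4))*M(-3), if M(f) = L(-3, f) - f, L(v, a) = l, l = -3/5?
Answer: 48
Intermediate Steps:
l = -3/5 (l = -3*1/5 = -3/5 ≈ -0.60000)
L(v, a) = -3/5
M(f) = -3/5 - f
(-5*(-4))*M(-3) = (-5*(-4))*(-3/5 - 1*(-3)) = 20*(-3/5 + 3) = 20*(12/5) = 48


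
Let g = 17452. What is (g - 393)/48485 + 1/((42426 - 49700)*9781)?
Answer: 1213696522161/3449562004090 ≈ 0.35184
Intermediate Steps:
(g - 393)/48485 + 1/((42426 - 49700)*9781) = (17452 - 393)/48485 + 1/((42426 - 49700)*9781) = 17059*(1/48485) + (1/9781)/(-7274) = 17059/48485 - 1/7274*1/9781 = 17059/48485 - 1/71146994 = 1213696522161/3449562004090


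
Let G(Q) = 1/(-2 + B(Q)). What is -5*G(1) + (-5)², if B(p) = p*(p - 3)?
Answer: 105/4 ≈ 26.250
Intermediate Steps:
B(p) = p*(-3 + p)
G(Q) = 1/(-2 + Q*(-3 + Q))
-5*G(1) + (-5)² = -5/(-2 + 1*(-3 + 1)) + (-5)² = -5/(-2 + 1*(-2)) + 25 = -5/(-2 - 2) + 25 = -5/(-4) + 25 = -5*(-¼) + 25 = 5/4 + 25 = 105/4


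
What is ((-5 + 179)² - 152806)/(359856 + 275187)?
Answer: -122530/635043 ≈ -0.19295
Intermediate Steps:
((-5 + 179)² - 152806)/(359856 + 275187) = (174² - 152806)/635043 = (30276 - 152806)*(1/635043) = -122530*1/635043 = -122530/635043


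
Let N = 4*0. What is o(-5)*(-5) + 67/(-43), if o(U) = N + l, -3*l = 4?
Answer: 659/129 ≈ 5.1085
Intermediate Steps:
l = -4/3 (l = -1/3*4 = -4/3 ≈ -1.3333)
N = 0
o(U) = -4/3 (o(U) = 0 - 4/3 = -4/3)
o(-5)*(-5) + 67/(-43) = -4/3*(-5) + 67/(-43) = 20/3 + 67*(-1/43) = 20/3 - 67/43 = 659/129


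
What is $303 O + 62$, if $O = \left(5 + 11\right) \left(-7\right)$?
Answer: $-33874$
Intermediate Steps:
$O = -112$ ($O = 16 \left(-7\right) = -112$)
$303 O + 62 = 303 \left(-112\right) + 62 = -33936 + 62 = -33874$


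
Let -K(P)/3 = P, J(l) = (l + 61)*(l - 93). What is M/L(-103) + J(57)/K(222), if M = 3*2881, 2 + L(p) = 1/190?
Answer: -60670846/14023 ≈ -4326.5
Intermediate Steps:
L(p) = -379/190 (L(p) = -2 + 1/190 = -379/190)
J(l) = (-93 + l)*(61 + l) (J(l) = (61 + l)*(-93 + l) = (-93 + l)*(61 + l))
K(P) = -3*P
M = 8643
M/L(-103) + J(57)/K(222) = 8643/(-379/190) + (-5673 + 57² - 32*57)/((-3*222)) = 8643*(-190/379) + (-5673 + 3249 - 1824)/(-666) = -1642170/379 - 4248*(-1/666) = -1642170/379 + 236/37 = -60670846/14023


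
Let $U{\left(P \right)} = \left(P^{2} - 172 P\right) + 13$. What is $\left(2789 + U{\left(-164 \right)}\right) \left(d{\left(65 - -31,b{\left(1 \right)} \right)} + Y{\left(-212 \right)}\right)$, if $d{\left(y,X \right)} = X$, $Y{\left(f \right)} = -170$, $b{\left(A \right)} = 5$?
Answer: $-9554490$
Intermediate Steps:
$U{\left(P \right)} = 13 + P^{2} - 172 P$
$\left(2789 + U{\left(-164 \right)}\right) \left(d{\left(65 - -31,b{\left(1 \right)} \right)} + Y{\left(-212 \right)}\right) = \left(2789 + \left(13 + \left(-164\right)^{2} - -28208\right)\right) \left(5 - 170\right) = \left(2789 + \left(13 + 26896 + 28208\right)\right) \left(-165\right) = \left(2789 + 55117\right) \left(-165\right) = 57906 \left(-165\right) = -9554490$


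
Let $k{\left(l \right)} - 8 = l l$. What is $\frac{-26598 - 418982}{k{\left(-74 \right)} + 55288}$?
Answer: $- \frac{111395}{15193} \approx -7.332$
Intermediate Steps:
$k{\left(l \right)} = 8 + l^{2}$ ($k{\left(l \right)} = 8 + l l = 8 + l^{2}$)
$\frac{-26598 - 418982}{k{\left(-74 \right)} + 55288} = \frac{-26598 - 418982}{\left(8 + \left(-74\right)^{2}\right) + 55288} = - \frac{445580}{\left(8 + 5476\right) + 55288} = - \frac{445580}{5484 + 55288} = - \frac{445580}{60772} = \left(-445580\right) \frac{1}{60772} = - \frac{111395}{15193}$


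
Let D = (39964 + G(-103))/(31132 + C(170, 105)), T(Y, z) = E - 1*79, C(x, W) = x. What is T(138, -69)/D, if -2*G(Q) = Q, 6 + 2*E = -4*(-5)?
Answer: -40608/721 ≈ -56.322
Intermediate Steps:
E = 7 (E = -3 + (-4*(-5))/2 = -3 + (½)*20 = -3 + 10 = 7)
G(Q) = -Q/2
T(Y, z) = -72 (T(Y, z) = 7 - 1*79 = 7 - 79 = -72)
D = 721/564 (D = (39964 - ½*(-103))/(31132 + 170) = (39964 + 103/2)/31302 = (80031/2)*(1/31302) = 721/564 ≈ 1.2784)
T(138, -69)/D = -72/721/564 = -72*564/721 = -40608/721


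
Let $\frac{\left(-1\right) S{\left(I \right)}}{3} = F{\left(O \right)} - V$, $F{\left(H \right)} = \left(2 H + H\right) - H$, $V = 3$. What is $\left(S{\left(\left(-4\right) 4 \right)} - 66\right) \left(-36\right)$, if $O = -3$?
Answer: $1404$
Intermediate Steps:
$F{\left(H \right)} = 2 H$ ($F{\left(H \right)} = 3 H - H = 2 H$)
$S{\left(I \right)} = 27$ ($S{\left(I \right)} = - 3 \left(2 \left(-3\right) - 3\right) = - 3 \left(-6 - 3\right) = \left(-3\right) \left(-9\right) = 27$)
$\left(S{\left(\left(-4\right) 4 \right)} - 66\right) \left(-36\right) = \left(27 - 66\right) \left(-36\right) = \left(-39\right) \left(-36\right) = 1404$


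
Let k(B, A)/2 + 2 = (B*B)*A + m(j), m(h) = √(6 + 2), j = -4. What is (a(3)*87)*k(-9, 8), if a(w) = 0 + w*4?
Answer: 1348848 + 4176*√2 ≈ 1.3548e+6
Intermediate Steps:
m(h) = 2*√2 (m(h) = √8 = 2*√2)
k(B, A) = -4 + 4*√2 + 2*A*B² (k(B, A) = -4 + 2*((B*B)*A + 2*√2) = -4 + 2*(B²*A + 2*√2) = -4 + 2*(A*B² + 2*√2) = -4 + 2*(2*√2 + A*B²) = -4 + (4*√2 + 2*A*B²) = -4 + 4*√2 + 2*A*B²)
a(w) = 4*w (a(w) = 0 + 4*w = 4*w)
(a(3)*87)*k(-9, 8) = ((4*3)*87)*(-4 + 4*√2 + 2*8*(-9)²) = (12*87)*(-4 + 4*√2 + 2*8*81) = 1044*(-4 + 4*√2 + 1296) = 1044*(1292 + 4*√2) = 1348848 + 4176*√2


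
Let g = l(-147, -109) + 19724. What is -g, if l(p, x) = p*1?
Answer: -19577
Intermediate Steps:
l(p, x) = p
g = 19577 (g = -147 + 19724 = 19577)
-g = -1*19577 = -19577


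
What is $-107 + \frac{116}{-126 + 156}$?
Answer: $- \frac{1547}{15} \approx -103.13$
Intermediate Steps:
$-107 + \frac{116}{-126 + 156} = -107 + \frac{116}{30} = -107 + 116 \cdot \frac{1}{30} = -107 + \frac{58}{15} = - \frac{1547}{15}$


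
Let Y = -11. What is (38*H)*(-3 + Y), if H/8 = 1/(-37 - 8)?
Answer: 4256/45 ≈ 94.578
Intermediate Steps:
H = -8/45 (H = 8/(-37 - 8) = 8/(-45) = 8*(-1/45) = -8/45 ≈ -0.17778)
(38*H)*(-3 + Y) = (38*(-8/45))*(-3 - 11) = -304/45*(-14) = 4256/45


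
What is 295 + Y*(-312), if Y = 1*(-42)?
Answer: 13399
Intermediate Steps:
Y = -42
295 + Y*(-312) = 295 - 42*(-312) = 295 + 13104 = 13399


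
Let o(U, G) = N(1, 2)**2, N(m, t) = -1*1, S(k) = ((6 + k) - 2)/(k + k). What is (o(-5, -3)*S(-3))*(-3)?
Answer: 1/2 ≈ 0.50000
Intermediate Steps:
S(k) = (4 + k)/(2*k) (S(k) = (4 + k)/((2*k)) = (4 + k)*(1/(2*k)) = (4 + k)/(2*k))
N(m, t) = -1
o(U, G) = 1 (o(U, G) = (-1)**2 = 1)
(o(-5, -3)*S(-3))*(-3) = (1*((1/2)*(4 - 3)/(-3)))*(-3) = (1*((1/2)*(-1/3)*1))*(-3) = (1*(-1/6))*(-3) = -1/6*(-3) = 1/2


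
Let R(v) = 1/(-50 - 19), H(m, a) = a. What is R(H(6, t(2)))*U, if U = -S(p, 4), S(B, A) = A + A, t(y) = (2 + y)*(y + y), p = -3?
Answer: 8/69 ≈ 0.11594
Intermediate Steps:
t(y) = 2*y*(2 + y) (t(y) = (2 + y)*(2*y) = 2*y*(2 + y))
S(B, A) = 2*A
U = -8 (U = -2*4 = -1*8 = -8)
R(v) = -1/69 (R(v) = 1/(-69) = -1/69)
R(H(6, t(2)))*U = -1/69*(-8) = 8/69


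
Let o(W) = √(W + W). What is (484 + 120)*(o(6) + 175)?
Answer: 105700 + 1208*√3 ≈ 1.0779e+5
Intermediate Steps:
o(W) = √2*√W (o(W) = √(2*W) = √2*√W)
(484 + 120)*(o(6) + 175) = (484 + 120)*(√2*√6 + 175) = 604*(2*√3 + 175) = 604*(175 + 2*√3) = 105700 + 1208*√3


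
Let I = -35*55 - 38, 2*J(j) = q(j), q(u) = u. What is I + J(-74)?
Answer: -2000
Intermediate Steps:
J(j) = j/2
I = -1963 (I = -1925 - 38 = -1963)
I + J(-74) = -1963 + (1/2)*(-74) = -1963 - 37 = -2000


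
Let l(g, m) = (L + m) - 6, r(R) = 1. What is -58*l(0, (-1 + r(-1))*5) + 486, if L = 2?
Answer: 718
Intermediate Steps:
l(g, m) = -4 + m (l(g, m) = (2 + m) - 6 = -4 + m)
-58*l(0, (-1 + r(-1))*5) + 486 = -58*(-4 + (-1 + 1)*5) + 486 = -58*(-4 + 0*5) + 486 = -58*(-4 + 0) + 486 = -58*(-4) + 486 = 232 + 486 = 718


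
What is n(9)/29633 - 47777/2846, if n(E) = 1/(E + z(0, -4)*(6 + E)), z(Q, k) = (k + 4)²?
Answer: -12741979723/759019662 ≈ -16.787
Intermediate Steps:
z(Q, k) = (4 + k)²
n(E) = 1/E (n(E) = 1/(E + (4 - 4)²*(6 + E)) = 1/(E + 0²*(6 + E)) = 1/(E + 0*(6 + E)) = 1/(E + 0) = 1/E)
n(9)/29633 - 47777/2846 = 1/(9*29633) - 47777/2846 = (⅑)*(1/29633) - 47777*1/2846 = 1/266697 - 47777/2846 = -12741979723/759019662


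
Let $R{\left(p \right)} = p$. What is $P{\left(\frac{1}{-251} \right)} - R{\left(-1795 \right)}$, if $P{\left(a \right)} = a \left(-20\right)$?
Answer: $\frac{450565}{251} \approx 1795.1$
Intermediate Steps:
$P{\left(a \right)} = - 20 a$
$P{\left(\frac{1}{-251} \right)} - R{\left(-1795 \right)} = - \frac{20}{-251} - -1795 = \left(-20\right) \left(- \frac{1}{251}\right) + 1795 = \frac{20}{251} + 1795 = \frac{450565}{251}$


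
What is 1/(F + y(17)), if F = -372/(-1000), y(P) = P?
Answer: 250/4343 ≈ 0.057564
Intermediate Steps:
F = 93/250 (F = -372*(-1/1000) = 93/250 ≈ 0.37200)
1/(F + y(17)) = 1/(93/250 + 17) = 1/(4343/250) = 250/4343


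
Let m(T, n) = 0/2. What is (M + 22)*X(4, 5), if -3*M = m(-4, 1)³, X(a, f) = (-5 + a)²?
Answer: 22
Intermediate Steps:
m(T, n) = 0 (m(T, n) = 0*(½) = 0)
M = 0 (M = -⅓*0³ = -⅓*0 = 0)
(M + 22)*X(4, 5) = (0 + 22)*(-5 + 4)² = 22*(-1)² = 22*1 = 22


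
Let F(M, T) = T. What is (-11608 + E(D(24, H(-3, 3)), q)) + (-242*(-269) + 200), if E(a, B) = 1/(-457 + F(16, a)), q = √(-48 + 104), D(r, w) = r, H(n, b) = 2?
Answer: 23247769/433 ≈ 53690.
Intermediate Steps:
q = 2*√14 (q = √56 = 2*√14 ≈ 7.4833)
E(a, B) = 1/(-457 + a)
(-11608 + E(D(24, H(-3, 3)), q)) + (-242*(-269) + 200) = (-11608 + 1/(-457 + 24)) + (-242*(-269) + 200) = (-11608 + 1/(-433)) + (65098 + 200) = (-11608 - 1/433) + 65298 = -5026265/433 + 65298 = 23247769/433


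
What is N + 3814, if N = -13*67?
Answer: 2943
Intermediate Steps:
N = -871
N + 3814 = -871 + 3814 = 2943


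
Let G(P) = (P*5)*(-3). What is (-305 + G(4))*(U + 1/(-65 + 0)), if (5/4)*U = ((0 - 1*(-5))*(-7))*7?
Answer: 930093/13 ≈ 71546.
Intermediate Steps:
U = -196 (U = 4*(((0 - 1*(-5))*(-7))*7)/5 = 4*(((0 + 5)*(-7))*7)/5 = 4*((5*(-7))*7)/5 = 4*(-35*7)/5 = (⅘)*(-245) = -196)
G(P) = -15*P (G(P) = (5*P)*(-3) = -15*P)
(-305 + G(4))*(U + 1/(-65 + 0)) = (-305 - 15*4)*(-196 + 1/(-65 + 0)) = (-305 - 60)*(-196 + 1/(-65)) = -365*(-196 - 1/65) = -365*(-12741/65) = 930093/13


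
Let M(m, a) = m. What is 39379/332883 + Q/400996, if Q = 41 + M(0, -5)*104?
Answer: 15804469687/133484751468 ≈ 0.11840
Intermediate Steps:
Q = 41 (Q = 41 + 0*104 = 41 + 0 = 41)
39379/332883 + Q/400996 = 39379/332883 + 41/400996 = 15804469687/133484751468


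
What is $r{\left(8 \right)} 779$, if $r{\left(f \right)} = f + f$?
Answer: $12464$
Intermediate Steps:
$r{\left(f \right)} = 2 f$
$r{\left(8 \right)} 779 = 2 \cdot 8 \cdot 779 = 16 \cdot 779 = 12464$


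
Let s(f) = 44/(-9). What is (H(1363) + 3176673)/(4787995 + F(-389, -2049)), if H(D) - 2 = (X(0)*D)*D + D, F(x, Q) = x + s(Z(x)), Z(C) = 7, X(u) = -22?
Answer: -33923592/4308841 ≈ -7.8730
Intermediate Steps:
s(f) = -44/9 (s(f) = 44*(-1/9) = -44/9)
F(x, Q) = -44/9 + x (F(x, Q) = x - 44/9 = -44/9 + x)
H(D) = 2 + D - 22*D**2 (H(D) = 2 + ((-22*D)*D + D) = 2 + (-22*D**2 + D) = 2 + (D - 22*D**2) = 2 + D - 22*D**2)
(H(1363) + 3176673)/(4787995 + F(-389, -2049)) = ((2 + 1363 - 22*1363**2) + 3176673)/(4787995 + (-44/9 - 389)) = ((2 + 1363 - 22*1857769) + 3176673)/(4787995 - 3545/9) = ((2 + 1363 - 40870918) + 3176673)/(43088410/9) = (-40869553 + 3176673)*(9/43088410) = -37692880*9/43088410 = -33923592/4308841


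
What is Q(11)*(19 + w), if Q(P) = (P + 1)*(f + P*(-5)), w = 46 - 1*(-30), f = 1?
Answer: -61560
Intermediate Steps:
w = 76 (w = 46 + 30 = 76)
Q(P) = (1 + P)*(1 - 5*P) (Q(P) = (P + 1)*(1 + P*(-5)) = (1 + P)*(1 - 5*P))
Q(11)*(19 + w) = (1 - 5*11² - 4*11)*(19 + 76) = (1 - 5*121 - 44)*95 = (1 - 605 - 44)*95 = -648*95 = -61560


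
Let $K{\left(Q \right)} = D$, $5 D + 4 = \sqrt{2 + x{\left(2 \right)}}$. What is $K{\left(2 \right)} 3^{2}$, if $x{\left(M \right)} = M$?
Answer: $- \frac{18}{5} \approx -3.6$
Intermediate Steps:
$D = - \frac{2}{5}$ ($D = - \frac{4}{5} + \frac{\sqrt{2 + 2}}{5} = - \frac{4}{5} + \frac{\sqrt{4}}{5} = - \frac{4}{5} + \frac{1}{5} \cdot 2 = - \frac{4}{5} + \frac{2}{5} = - \frac{2}{5} \approx -0.4$)
$K{\left(Q \right)} = - \frac{2}{5}$
$K{\left(2 \right)} 3^{2} = - \frac{2 \cdot 3^{2}}{5} = \left(- \frac{2}{5}\right) 9 = - \frac{18}{5}$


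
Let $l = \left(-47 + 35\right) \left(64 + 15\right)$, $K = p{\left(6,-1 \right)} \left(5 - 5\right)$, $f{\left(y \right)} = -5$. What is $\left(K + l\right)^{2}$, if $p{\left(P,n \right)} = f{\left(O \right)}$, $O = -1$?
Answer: $898704$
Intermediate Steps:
$p{\left(P,n \right)} = -5$
$K = 0$ ($K = - 5 \left(5 - 5\right) = \left(-5\right) 0 = 0$)
$l = -948$ ($l = \left(-12\right) 79 = -948$)
$\left(K + l\right)^{2} = \left(0 - 948\right)^{2} = \left(-948\right)^{2} = 898704$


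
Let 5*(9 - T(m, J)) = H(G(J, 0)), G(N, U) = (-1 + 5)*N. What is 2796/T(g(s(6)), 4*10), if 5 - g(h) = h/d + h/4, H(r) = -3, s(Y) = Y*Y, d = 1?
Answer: 1165/4 ≈ 291.25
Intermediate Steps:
G(N, U) = 4*N
s(Y) = Y²
g(h) = 5 - 5*h/4 (g(h) = 5 - (h/1 + h/4) = 5 - (h*1 + h*(¼)) = 5 - (h + h/4) = 5 - 5*h/4)
T(m, J) = 48/5 (T(m, J) = 9 - ⅕*(-3) = 9 + ⅗ = 48/5)
2796/T(g(s(6)), 4*10) = 2796/(48/5) = 2796*(5/48) = 1165/4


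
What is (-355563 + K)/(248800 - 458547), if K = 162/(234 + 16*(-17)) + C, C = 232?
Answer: 6751370/3985193 ≈ 1.6941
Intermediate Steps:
K = 4327/19 (K = 162/(234 + 16*(-17)) + 232 = 162/(234 - 272) + 232 = 162/(-38) + 232 = 162*(-1/38) + 232 = -81/19 + 232 = 4327/19 ≈ 227.74)
(-355563 + K)/(248800 - 458547) = (-355563 + 4327/19)/(248800 - 458547) = -6751370/19/(-209747) = -6751370/19*(-1/209747) = 6751370/3985193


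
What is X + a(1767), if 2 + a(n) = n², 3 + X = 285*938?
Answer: 3389614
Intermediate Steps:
X = 267327 (X = -3 + 285*938 = -3 + 267330 = 267327)
a(n) = -2 + n²
X + a(1767) = 267327 + (-2 + 1767²) = 267327 + (-2 + 3122289) = 267327 + 3122287 = 3389614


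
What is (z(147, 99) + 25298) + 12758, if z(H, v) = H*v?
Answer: 52609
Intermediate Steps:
(z(147, 99) + 25298) + 12758 = (147*99 + 25298) + 12758 = (14553 + 25298) + 12758 = 39851 + 12758 = 52609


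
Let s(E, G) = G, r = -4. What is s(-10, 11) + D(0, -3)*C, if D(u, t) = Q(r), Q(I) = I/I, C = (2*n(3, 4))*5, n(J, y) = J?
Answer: 41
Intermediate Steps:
C = 30 (C = (2*3)*5 = 6*5 = 30)
Q(I) = 1
D(u, t) = 1
s(-10, 11) + D(0, -3)*C = 11 + 1*30 = 11 + 30 = 41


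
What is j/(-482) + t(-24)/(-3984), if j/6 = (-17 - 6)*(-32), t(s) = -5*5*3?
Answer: -2926199/320048 ≈ -9.1430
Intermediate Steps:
t(s) = -75 (t(s) = -25*3 = -75)
j = 4416 (j = 6*((-17 - 6)*(-32)) = 6*(-23*(-32)) = 6*736 = 4416)
j/(-482) + t(-24)/(-3984) = 4416/(-482) - 75/(-3984) = 4416*(-1/482) - 75*(-1/3984) = -2208/241 + 25/1328 = -2926199/320048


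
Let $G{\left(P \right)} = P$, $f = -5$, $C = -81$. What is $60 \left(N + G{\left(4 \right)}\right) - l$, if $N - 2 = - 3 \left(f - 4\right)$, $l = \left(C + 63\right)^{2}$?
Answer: $1656$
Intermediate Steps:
$l = 324$ ($l = \left(-81 + 63\right)^{2} = \left(-18\right)^{2} = 324$)
$N = 29$ ($N = 2 - 3 \left(-5 - 4\right) = 2 - -27 = 2 + 27 = 29$)
$60 \left(N + G{\left(4 \right)}\right) - l = 60 \left(29 + 4\right) - 324 = 60 \cdot 33 - 324 = 1980 - 324 = 1656$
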